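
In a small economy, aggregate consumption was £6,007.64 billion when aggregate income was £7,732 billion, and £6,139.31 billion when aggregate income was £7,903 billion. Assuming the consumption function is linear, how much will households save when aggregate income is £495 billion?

S = 59.85

MPC = (6139.31 − 6007.64)/(7903 − 7732) = 131.67/171 = 0.77
a = 6007.64 − 0.77(7732) = 6007.64 − 5953.64 = 54
C = 54 + 0.77(495) = 435.15
S = 495 − 435.15 = 59.85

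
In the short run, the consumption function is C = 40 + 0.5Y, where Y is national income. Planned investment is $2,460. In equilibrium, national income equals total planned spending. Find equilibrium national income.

Y = 5000

Y = C + I = 40 + 0.5Y + 2460
Y − 0.5Y = 2500
0.5Y = 2500, so Y = 2500/0.5 = 5000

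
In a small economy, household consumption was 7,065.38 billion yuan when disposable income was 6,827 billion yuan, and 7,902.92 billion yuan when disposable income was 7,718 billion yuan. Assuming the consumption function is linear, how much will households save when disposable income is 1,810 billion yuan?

MPC = (7902.92 − 7065.38)/(7718 − 6827) = 837.54/891 = 0.94
a = 7065.38 − 0.94(6827) = 7065.38 − 6417.38 = 648
C = 648 + 0.94(1810) = 2349.4
S = 1810 − 2349.4 = -539.4

S = -539.4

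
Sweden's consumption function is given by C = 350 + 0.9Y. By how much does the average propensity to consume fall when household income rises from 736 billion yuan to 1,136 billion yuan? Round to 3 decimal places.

At Y = 736: C = 350 + 0.9(736) = 1012.4, APC = 1012.4/736 = 1.3755
At Y = 1136: C = 1372.4, APC = 1372.4/1136 = 1.2081
Fall in APC = 1.3755 − 1.2081 = 0.1674 ≈ 0.167

ΔAPC = 0.167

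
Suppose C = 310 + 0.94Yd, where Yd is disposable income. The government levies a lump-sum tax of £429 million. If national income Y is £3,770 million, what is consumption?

C = 3450.54

Yd = Y − T = 3770 − 429 = 3341
C = 310 + 0.94(3341) = 310 + 3140.54 = 3450.54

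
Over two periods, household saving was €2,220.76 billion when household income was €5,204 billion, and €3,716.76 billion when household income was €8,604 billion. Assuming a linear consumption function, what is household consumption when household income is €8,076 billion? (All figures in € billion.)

MPS = ΔS/ΔY = (3716.76 − 2220.76)/(8604 − 5204) = 1496/3400 = 0.44
MPC = 1 − MPS = 0.56
Autonomous saving = 2220.76 − 0.44(5204) = -69, so a = 69
C = 69 + 0.56(8076) = 69 + 4522.56 = 4591.56

C = 4591.56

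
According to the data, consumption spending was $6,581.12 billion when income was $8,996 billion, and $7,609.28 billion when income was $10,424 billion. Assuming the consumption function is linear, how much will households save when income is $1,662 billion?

S = 361.36

MPC = (7609.28 − 6581.12)/(10424 − 8996) = 1028.16/1428 = 0.72
a = 6581.12 − 0.72(8996) = 6581.12 − 6477.12 = 104
C = 104 + 0.72(1662) = 1300.64
S = 1662 − 1300.64 = 361.36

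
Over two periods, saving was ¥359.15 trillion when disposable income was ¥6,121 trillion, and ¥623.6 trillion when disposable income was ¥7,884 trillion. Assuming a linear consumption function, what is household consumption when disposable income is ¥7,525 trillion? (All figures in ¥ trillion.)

C = 6955.25

MPS = ΔS/ΔY = (623.6 − 359.15)/(7884 − 6121) = 264.45/1763 = 0.15
MPC = 1 − MPS = 0.85
Autonomous saving = 359.15 − 0.15(6121) = -559, so a = 559
C = 559 + 0.85(7525) = 559 + 6396.25 = 6955.25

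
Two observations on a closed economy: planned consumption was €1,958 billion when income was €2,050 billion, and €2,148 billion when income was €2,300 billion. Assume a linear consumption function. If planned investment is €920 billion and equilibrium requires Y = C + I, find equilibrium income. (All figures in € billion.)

Y = 5500

MPC = (2148 − 1958)/(2300 − 2050) = 190/250 = 0.76
a = 1958 − 0.76(2050) = 400
Equilibrium: Y = 400 + 0.76Y + 920
0.24Y = 1320, so Y = 1320/0.24 = 5500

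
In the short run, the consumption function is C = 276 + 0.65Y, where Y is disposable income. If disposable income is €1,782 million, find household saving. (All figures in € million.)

S = 347.7

C = 276 + 0.65(1782) = 276 + 1158.3 = 1434.3
S = Y − C = 1782 − 1434.3 = 347.7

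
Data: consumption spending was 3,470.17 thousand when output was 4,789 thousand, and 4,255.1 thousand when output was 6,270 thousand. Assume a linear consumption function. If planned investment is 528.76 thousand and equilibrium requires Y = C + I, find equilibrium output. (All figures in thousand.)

MPC = (4255.1 − 3470.17)/(6270 − 4789) = 784.93/1481 = 0.53
a = 3470.17 − 0.53(4789) = 932
Equilibrium: Y = 932 + 0.53Y + 528.76
0.47Y = 1460.76, so Y = 1460.76/0.47 = 3108

Y = 3108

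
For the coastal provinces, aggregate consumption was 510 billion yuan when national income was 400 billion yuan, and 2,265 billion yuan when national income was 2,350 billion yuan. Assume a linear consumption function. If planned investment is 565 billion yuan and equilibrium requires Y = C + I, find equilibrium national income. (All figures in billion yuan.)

MPC = (2265 − 510)/(2350 − 400) = 1755/1950 = 0.9
a = 510 − 0.9(400) = 150
Equilibrium: Y = 150 + 0.9Y + 565
0.1Y = 715, so Y = 715/0.1 = 7150

Y = 7150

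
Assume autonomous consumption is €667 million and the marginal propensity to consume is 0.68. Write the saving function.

S = Y − C = Y − (667 + 0.68Y) = -667 + (1 − 0.68)Y

S = -667 + 0.32Y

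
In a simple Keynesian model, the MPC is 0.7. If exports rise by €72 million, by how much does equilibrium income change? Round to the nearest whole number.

The multiplier is 1/(1 − MPC) = 1/0.3.
ΔY = 72/0.3 = 240.00 ≈ 240

ΔY ≈ 240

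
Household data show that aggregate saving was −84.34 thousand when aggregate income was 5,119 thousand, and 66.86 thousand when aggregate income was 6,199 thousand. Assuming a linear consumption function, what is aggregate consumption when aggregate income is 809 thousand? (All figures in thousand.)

MPS = ΔS/ΔY = (66.86 − (-84.34))/(6199 − 5119) = 151.2/1080 = 0.14
MPC = 1 − MPS = 0.86
Autonomous saving = -84.34 − 0.14(5119) = -801, so a = 801
C = 801 + 0.86(809) = 801 + 695.74 = 1496.74

C = 1496.74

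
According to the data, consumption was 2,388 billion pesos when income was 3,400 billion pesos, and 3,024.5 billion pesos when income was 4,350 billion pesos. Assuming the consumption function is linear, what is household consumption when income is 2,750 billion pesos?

C = 1952.5

MPC = (3024.5 − 2388)/(4350 − 3400) = 636.5/950 = 0.67
a = 2388 − 0.67(3400) = 2388 − 2278 = 110
C = 110 + 0.67(2750) = 110 + 1842.5 = 1952.5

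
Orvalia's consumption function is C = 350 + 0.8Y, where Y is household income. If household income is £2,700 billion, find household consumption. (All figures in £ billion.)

C = 350 + 0.8(2700) = 350 + 2160 = 2510

C = 2510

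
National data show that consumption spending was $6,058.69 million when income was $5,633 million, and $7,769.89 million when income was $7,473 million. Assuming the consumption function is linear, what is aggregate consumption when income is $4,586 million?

C = 5084.98

MPC = (7769.89 − 6058.69)/(7473 − 5633) = 1711.2/1840 = 0.93
a = 6058.69 − 0.93(5633) = 6058.69 − 5238.69 = 820
C = 820 + 0.93(4586) = 820 + 4264.98 = 5084.98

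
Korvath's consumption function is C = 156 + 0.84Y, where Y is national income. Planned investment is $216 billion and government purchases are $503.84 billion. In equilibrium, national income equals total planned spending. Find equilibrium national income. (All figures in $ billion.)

Y = 5474

Y = C + I + G = 156 + 0.84Y + 216 + 503.84
Y − 0.84Y = 875.84
0.16Y = 875.84, so Y = 875.84/0.16 = 5474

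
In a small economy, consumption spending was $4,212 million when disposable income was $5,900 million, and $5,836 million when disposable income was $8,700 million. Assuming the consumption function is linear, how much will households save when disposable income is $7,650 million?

S = 2423

MPC = (5836 − 4212)/(8700 − 5900) = 1624/2800 = 0.58
a = 4212 − 0.58(5900) = 4212 − 3422 = 790
C = 790 + 0.58(7650) = 5227
S = 7650 − 5227 = 2423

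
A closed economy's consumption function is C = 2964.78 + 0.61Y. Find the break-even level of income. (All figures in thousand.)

At break-even, C = Y: 2964.78 + 0.61Y = Y
0.39Y = 2964.78, so Y = 2964.78/0.39 = 7602

Y = 7602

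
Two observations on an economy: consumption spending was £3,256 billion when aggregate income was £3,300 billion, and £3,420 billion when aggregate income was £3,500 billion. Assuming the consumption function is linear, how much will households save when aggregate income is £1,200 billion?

S = -334

MPC = (3420 − 3256)/(3500 − 3300) = 164/200 = 0.82
a = 3256 − 0.82(3300) = 3256 − 2706 = 550
C = 550 + 0.82(1200) = 1534
S = 1200 − 1534 = -334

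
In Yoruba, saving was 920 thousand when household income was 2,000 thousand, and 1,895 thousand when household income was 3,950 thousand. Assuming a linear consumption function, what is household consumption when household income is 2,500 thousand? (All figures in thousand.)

MPS = ΔS/ΔY = (1895 − 920)/(3950 − 2000) = 975/1950 = 0.5
MPC = 1 − MPS = 0.5
Autonomous saving = 920 − 0.5(2000) = -80, so a = 80
C = 80 + 0.5(2500) = 80 + 1250 = 1330

C = 1330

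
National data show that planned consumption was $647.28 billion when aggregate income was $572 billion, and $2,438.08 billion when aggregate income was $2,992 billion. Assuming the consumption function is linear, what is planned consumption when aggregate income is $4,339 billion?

C = 3434.86

MPC = (2438.08 − 647.28)/(2992 − 572) = 1790.8/2420 = 0.74
a = 647.28 − 0.74(572) = 647.28 − 423.28 = 224
C = 224 + 0.74(4339) = 224 + 3210.86 = 3434.86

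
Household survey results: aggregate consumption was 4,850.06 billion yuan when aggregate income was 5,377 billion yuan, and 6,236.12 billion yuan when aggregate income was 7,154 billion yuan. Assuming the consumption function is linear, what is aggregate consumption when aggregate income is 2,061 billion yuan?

C = 2263.58

MPC = (6236.12 − 4850.06)/(7154 − 5377) = 1386.06/1777 = 0.78
a = 4850.06 − 0.78(5377) = 4850.06 − 4194.06 = 656
C = 656 + 0.78(2061) = 656 + 1607.58 = 2263.58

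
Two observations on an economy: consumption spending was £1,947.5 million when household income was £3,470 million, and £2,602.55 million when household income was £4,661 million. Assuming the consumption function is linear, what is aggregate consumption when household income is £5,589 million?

MPC = (2602.55 − 1947.5)/(4661 − 3470) = 655.05/1191 = 0.55
a = 1947.5 − 0.55(3470) = 1947.5 − 1908.5 = 39
C = 39 + 0.55(5589) = 39 + 3073.95 = 3112.95

C = 3112.95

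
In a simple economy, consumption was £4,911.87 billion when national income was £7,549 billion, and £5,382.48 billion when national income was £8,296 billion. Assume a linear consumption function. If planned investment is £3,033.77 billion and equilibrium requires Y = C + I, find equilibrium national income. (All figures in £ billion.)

Y = 8621

MPC = (5382.48 − 4911.87)/(8296 − 7549) = 470.61/747 = 0.63
a = 4911.87 − 0.63(7549) = 156
Equilibrium: Y = 156 + 0.63Y + 3033.77
0.37Y = 3189.77, so Y = 3189.77/0.37 = 8621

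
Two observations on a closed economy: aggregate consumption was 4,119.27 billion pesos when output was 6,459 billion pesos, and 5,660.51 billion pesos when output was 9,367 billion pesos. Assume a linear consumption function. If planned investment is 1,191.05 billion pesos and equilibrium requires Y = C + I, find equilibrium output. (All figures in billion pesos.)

MPC = (5660.51 − 4119.27)/(9367 − 6459) = 1541.24/2908 = 0.53
a = 4119.27 − 0.53(6459) = 696
Equilibrium: Y = 696 + 0.53Y + 1191.05
0.47Y = 1887.05, so Y = 1887.05/0.47 = 4015

Y = 4015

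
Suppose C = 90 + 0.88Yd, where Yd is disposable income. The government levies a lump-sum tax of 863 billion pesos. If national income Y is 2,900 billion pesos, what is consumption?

Yd = Y − T = 2900 − 863 = 2037
C = 90 + 0.88(2037) = 90 + 1792.56 = 1882.56

C = 1882.56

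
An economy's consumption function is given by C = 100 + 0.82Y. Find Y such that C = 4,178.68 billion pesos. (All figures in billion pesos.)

Y = 4974

100 + 0.82Y = 4178.68
0.82Y = 4078.68, so Y = 4078.68/0.82 = 4974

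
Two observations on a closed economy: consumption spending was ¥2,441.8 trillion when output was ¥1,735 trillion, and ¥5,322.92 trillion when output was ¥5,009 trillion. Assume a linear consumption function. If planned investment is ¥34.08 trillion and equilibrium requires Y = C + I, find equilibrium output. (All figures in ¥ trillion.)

Y = 7909

MPC = (5322.92 − 2441.8)/(5009 − 1735) = 2881.12/3274 = 0.88
a = 2441.8 − 0.88(1735) = 915
Equilibrium: Y = 915 + 0.88Y + 34.08
0.12Y = 949.08, so Y = 949.08/0.12 = 7909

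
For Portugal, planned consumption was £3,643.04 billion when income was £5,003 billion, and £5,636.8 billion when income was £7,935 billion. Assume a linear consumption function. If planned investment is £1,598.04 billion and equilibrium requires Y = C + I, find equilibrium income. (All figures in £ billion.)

MPC = (5636.8 − 3643.04)/(7935 − 5003) = 1993.76/2932 = 0.68
a = 3643.04 − 0.68(5003) = 241
Equilibrium: Y = 241 + 0.68Y + 1598.04
0.32Y = 1839.04, so Y = 1839.04/0.32 = 5747

Y = 5747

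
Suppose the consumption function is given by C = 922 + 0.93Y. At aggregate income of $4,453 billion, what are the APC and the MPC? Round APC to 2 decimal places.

MPC = 0.93 (the slope of the consumption function)
C = 922 + 0.93(4453) = 5063.29, so APC = 5063.29/4453 = 1.14

APC = 1.14; MPC = 0.93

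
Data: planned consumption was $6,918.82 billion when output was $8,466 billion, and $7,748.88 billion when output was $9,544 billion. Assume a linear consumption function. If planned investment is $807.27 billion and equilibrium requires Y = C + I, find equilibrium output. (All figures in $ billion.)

Y = 5249

MPC = (7748.88 − 6918.82)/(9544 − 8466) = 830.06/1078 = 0.77
a = 6918.82 − 0.77(8466) = 400
Equilibrium: Y = 400 + 0.77Y + 807.27
0.23Y = 1207.27, so Y = 1207.27/0.23 = 5249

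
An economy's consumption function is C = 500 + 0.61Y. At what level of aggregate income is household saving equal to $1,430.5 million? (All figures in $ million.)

Y = 4950

S = Y − C = -500 + 0.39Y
-500 + 0.39Y = 1430.5, so 0.39Y = 1930.5 and Y = 4950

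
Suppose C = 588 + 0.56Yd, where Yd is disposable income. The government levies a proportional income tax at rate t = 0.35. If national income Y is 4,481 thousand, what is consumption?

C = 2219.084

Yd = (1 − 0.35)(4481) = 0.65(4481) = 2912.65
C = 588 + 0.56(2912.65) = 588 + 1631.084 = 2219.084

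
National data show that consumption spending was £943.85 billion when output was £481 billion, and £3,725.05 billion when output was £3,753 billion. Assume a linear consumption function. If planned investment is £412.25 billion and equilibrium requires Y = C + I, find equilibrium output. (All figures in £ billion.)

MPC = (3725.05 − 943.85)/(3753 − 481) = 2781.2/3272 = 0.85
a = 943.85 − 0.85(481) = 535
Equilibrium: Y = 535 + 0.85Y + 412.25
0.15Y = 947.25, so Y = 947.25/0.15 = 6315

Y = 6315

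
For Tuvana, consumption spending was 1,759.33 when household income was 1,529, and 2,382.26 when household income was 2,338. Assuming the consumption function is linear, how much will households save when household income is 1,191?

MPC = (2382.26 − 1759.33)/(2338 − 1529) = 622.93/809 = 0.77
a = 1759.33 − 0.77(1529) = 1759.33 − 1177.33 = 582
C = 582 + 0.77(1191) = 1499.07
S = 1191 − 1499.07 = -308.07

S = -308.07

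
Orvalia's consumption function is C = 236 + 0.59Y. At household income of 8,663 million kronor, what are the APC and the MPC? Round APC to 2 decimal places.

APC = 0.62; MPC = 0.59

MPC = 0.59 (the slope of the consumption function)
C = 236 + 0.59(8663) = 5347.17, so APC = 5347.17/8663 = 0.62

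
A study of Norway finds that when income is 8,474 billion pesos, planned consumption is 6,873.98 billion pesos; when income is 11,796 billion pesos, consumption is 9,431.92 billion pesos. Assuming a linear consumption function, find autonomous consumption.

a = 349

MPC = ΔC/ΔY = (9431.92 − 6873.98)/(11796 − 8474) = 2557.94/3322 = 0.77
a = C − MPC·Y = 6873.98 − 0.77(8474) = 6873.98 − 6524.98 = 349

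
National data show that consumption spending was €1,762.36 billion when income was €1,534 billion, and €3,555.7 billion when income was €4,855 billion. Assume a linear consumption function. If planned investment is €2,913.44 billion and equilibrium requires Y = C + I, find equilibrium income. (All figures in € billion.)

Y = 8364

MPC = (3555.7 − 1762.36)/(4855 − 1534) = 1793.34/3321 = 0.54
a = 1762.36 − 0.54(1534) = 934
Equilibrium: Y = 934 + 0.54Y + 2913.44
0.46Y = 3847.44, so Y = 3847.44/0.46 = 8364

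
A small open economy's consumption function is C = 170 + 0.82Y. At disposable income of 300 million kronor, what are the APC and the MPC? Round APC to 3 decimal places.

APC = 1.387; MPC = 0.82

MPC = 0.82 (the slope of the consumption function)
C = 170 + 0.82(300) = 416, so APC = 416/300 = 1.387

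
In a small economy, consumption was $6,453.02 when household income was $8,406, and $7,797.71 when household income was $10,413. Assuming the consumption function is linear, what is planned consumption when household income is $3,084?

C = 2887.28

MPC = (7797.71 − 6453.02)/(10413 − 8406) = 1344.69/2007 = 0.67
a = 6453.02 − 0.67(8406) = 6453.02 − 5632.02 = 821
C = 821 + 0.67(3084) = 821 + 2066.28 = 2887.28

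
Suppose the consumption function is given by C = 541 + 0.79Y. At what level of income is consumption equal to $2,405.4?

Y = 2360

541 + 0.79Y = 2405.4
0.79Y = 1864.4, so Y = 1864.4/0.79 = 2360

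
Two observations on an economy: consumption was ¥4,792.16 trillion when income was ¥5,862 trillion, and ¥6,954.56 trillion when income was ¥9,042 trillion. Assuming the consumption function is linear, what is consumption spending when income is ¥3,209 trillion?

C = 2988.12

MPC = (6954.56 − 4792.16)/(9042 − 5862) = 2162.4/3180 = 0.68
a = 4792.16 − 0.68(5862) = 4792.16 − 3986.16 = 806
C = 806 + 0.68(3209) = 806 + 2182.12 = 2988.12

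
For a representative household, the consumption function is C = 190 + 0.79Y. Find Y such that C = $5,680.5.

190 + 0.79Y = 5680.5
0.79Y = 5490.5, so Y = 5490.5/0.79 = 6950

Y = 6950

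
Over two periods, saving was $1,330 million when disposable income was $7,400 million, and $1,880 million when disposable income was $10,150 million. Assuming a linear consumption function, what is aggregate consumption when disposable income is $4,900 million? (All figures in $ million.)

MPS = ΔS/ΔY = (1880 − 1330)/(10150 − 7400) = 550/2750 = 0.2
MPC = 1 − MPS = 0.8
Autonomous saving = 1330 − 0.2(7400) = -150, so a = 150
C = 150 + 0.8(4900) = 150 + 3920 = 4070

C = 4070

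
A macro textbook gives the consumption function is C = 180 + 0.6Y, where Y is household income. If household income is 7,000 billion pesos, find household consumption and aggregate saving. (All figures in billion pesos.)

C = 180 + 0.6(7000) = 180 + 4200 = 4380
S = Y − C = 7000 − 4380 = 2620

C = 4380; S = 2620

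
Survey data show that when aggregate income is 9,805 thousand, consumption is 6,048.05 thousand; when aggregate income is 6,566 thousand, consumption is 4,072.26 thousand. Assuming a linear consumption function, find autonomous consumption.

MPC = ΔC/ΔY = (6048.05 − 4072.26)/(9805 − 6566) = 1975.79/3239 = 0.61
a = C − MPC·Y = 4072.26 − 0.61(6566) = 4072.26 − 4005.26 = 67

a = 67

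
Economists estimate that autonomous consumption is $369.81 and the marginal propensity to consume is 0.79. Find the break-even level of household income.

Y = 1761

At break-even, C = Y: 369.81 + 0.79Y = Y
0.21Y = 369.81, so Y = 369.81/0.21 = 1761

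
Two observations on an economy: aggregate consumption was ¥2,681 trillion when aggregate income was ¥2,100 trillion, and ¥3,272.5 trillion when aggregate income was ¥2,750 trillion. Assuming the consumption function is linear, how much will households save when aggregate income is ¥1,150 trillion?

MPC = (3272.5 − 2681)/(2750 − 2100) = 591.5/650 = 0.91
a = 2681 − 0.91(2100) = 2681 − 1911 = 770
C = 770 + 0.91(1150) = 1816.5
S = 1150 − 1816.5 = -666.5

S = -666.5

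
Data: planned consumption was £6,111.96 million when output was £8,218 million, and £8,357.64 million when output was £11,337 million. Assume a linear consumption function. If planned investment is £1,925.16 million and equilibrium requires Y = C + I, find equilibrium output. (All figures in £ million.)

MPC = (8357.64 − 6111.96)/(11337 − 8218) = 2245.68/3119 = 0.72
a = 6111.96 − 0.72(8218) = 195
Equilibrium: Y = 195 + 0.72Y + 1925.16
0.28Y = 2120.16, so Y = 2120.16/0.28 = 7572

Y = 7572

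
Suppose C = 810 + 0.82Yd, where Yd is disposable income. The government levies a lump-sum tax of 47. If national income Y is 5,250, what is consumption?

C = 5076.46

Yd = Y − T = 5250 − 47 = 5203
C = 810 + 0.82(5203) = 810 + 4266.46 = 5076.46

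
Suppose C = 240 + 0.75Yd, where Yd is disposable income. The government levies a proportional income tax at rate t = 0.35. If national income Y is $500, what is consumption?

Yd = (1 − 0.35)(500) = 0.65(500) = 325
C = 240 + 0.75(325) = 240 + 243.75 = 483.75

C = 483.75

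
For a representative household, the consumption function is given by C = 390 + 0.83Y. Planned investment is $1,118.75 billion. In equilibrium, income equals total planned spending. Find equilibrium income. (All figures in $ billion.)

Y = 8875

Y = C + I = 390 + 0.83Y + 1118.75
Y − 0.83Y = 1508.75
0.17Y = 1508.75, so Y = 1508.75/0.17 = 8875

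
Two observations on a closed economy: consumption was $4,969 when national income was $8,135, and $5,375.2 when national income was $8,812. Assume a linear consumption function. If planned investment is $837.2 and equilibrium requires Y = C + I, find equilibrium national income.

Y = 2313

MPC = (5375.2 − 4969)/(8812 − 8135) = 406.2/677 = 0.6
a = 4969 − 0.6(8135) = 88
Equilibrium: Y = 88 + 0.6Y + 837.2
0.4Y = 925.2, so Y = 925.2/0.4 = 2313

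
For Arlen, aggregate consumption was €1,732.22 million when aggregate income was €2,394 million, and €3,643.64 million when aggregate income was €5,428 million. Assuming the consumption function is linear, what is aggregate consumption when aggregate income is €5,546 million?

C = 3717.98

MPC = (3643.64 − 1732.22)/(5428 − 2394) = 1911.42/3034 = 0.63
a = 1732.22 − 0.63(2394) = 1732.22 − 1508.22 = 224
C = 224 + 0.63(5546) = 224 + 3493.98 = 3717.98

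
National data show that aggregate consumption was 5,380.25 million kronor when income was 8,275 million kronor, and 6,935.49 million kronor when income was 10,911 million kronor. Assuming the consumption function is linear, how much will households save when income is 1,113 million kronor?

S = -41.67

MPC = (6935.49 − 5380.25)/(10911 − 8275) = 1555.24/2636 = 0.59
a = 5380.25 − 0.59(8275) = 5380.25 − 4882.25 = 498
C = 498 + 0.59(1113) = 1154.67
S = 1113 − 1154.67 = -41.67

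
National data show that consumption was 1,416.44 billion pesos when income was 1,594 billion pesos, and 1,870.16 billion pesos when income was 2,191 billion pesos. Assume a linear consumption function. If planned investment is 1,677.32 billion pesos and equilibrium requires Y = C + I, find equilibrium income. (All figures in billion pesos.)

Y = 7843

MPC = (1870.16 − 1416.44)/(2191 − 1594) = 453.72/597 = 0.76
a = 1416.44 − 0.76(1594) = 205
Equilibrium: Y = 205 + 0.76Y + 1677.32
0.24Y = 1882.32, so Y = 1882.32/0.24 = 7843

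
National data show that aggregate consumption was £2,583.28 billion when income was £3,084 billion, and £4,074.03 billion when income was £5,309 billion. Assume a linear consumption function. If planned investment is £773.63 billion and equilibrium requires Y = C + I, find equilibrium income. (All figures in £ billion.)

Y = 3911

MPC = (4074.03 − 2583.28)/(5309 − 3084) = 1490.75/2225 = 0.67
a = 2583.28 − 0.67(3084) = 517
Equilibrium: Y = 517 + 0.67Y + 773.63
0.33Y = 1290.63, so Y = 1290.63/0.33 = 3911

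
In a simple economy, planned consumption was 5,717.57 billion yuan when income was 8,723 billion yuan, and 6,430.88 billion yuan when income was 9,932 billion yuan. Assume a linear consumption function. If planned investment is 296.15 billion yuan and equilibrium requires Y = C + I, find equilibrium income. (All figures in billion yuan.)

MPC = (6430.88 − 5717.57)/(9932 − 8723) = 713.31/1209 = 0.59
a = 5717.57 − 0.59(8723) = 571
Equilibrium: Y = 571 + 0.59Y + 296.15
0.41Y = 867.15, so Y = 867.15/0.41 = 2115

Y = 2115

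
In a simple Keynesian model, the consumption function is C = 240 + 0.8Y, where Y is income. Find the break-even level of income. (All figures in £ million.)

At break-even, C = Y: 240 + 0.8Y = Y
0.2Y = 240, so Y = 240/0.2 = 1200

Y = 1200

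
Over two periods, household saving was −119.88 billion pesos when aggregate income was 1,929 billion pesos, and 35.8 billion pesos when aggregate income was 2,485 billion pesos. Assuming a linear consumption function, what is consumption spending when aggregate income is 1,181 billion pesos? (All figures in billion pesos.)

C = 1510.32

MPS = ΔS/ΔY = (35.8 − (-119.88))/(2485 − 1929) = 155.68/556 = 0.28
MPC = 1 − MPS = 0.72
Autonomous saving = -119.88 − 0.28(1929) = -660, so a = 660
C = 660 + 0.72(1181) = 660 + 850.32 = 1510.32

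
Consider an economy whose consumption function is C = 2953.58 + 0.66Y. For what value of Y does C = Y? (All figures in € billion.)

Y = 8687

At break-even, C = Y: 2953.58 + 0.66Y = Y
0.34Y = 2953.58, so Y = 2953.58/0.34 = 8687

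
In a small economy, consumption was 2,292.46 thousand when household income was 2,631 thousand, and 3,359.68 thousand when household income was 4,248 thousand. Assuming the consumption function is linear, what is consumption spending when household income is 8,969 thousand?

MPC = (3359.68 − 2292.46)/(4248 − 2631) = 1067.22/1617 = 0.66
a = 2292.46 − 0.66(2631) = 2292.46 − 1736.46 = 556
C = 556 + 0.66(8969) = 556 + 5919.54 = 6475.54

C = 6475.54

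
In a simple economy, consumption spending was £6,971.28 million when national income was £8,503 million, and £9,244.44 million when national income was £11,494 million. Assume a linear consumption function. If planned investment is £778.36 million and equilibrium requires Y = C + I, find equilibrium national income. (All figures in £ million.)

MPC = (9244.44 − 6971.28)/(11494 − 8503) = 2273.16/2991 = 0.76
a = 6971.28 − 0.76(8503) = 509
Equilibrium: Y = 509 + 0.76Y + 778.36
0.24Y = 1287.36, so Y = 1287.36/0.24 = 5364

Y = 5364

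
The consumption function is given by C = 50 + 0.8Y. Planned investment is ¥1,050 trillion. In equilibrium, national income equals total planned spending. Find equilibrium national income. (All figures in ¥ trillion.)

Y = 5500

Y = C + I = 50 + 0.8Y + 1050
Y − 0.8Y = 1100
0.2Y = 1100, so Y = 1100/0.2 = 5500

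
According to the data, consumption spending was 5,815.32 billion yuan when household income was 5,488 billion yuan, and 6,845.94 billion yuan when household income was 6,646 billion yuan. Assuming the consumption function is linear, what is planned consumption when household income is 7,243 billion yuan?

MPC = (6845.94 − 5815.32)/(6646 − 5488) = 1030.62/1158 = 0.89
a = 5815.32 − 0.89(5488) = 5815.32 − 4884.32 = 931
C = 931 + 0.89(7243) = 931 + 6446.27 = 7377.27

C = 7377.27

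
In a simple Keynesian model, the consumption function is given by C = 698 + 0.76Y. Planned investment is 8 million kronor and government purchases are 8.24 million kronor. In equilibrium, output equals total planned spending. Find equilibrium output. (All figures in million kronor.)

Y = C + I + G = 698 + 0.76Y + 8 + 8.24
Y − 0.76Y = 714.24
0.24Y = 714.24, so Y = 714.24/0.24 = 2976

Y = 2976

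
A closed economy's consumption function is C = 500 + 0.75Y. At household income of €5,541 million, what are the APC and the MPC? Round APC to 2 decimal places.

MPC = 0.75 (the slope of the consumption function)
C = 500 + 0.75(5541) = 4655.75, so APC = 4655.75/5541 = 0.84

APC = 0.84; MPC = 0.75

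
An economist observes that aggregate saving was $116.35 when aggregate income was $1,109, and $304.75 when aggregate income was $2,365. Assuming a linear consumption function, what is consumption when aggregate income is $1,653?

MPS = ΔS/ΔY = (304.75 − 116.35)/(2365 − 1109) = 188.4/1256 = 0.15
MPC = 1 − MPS = 0.85
Autonomous saving = 116.35 − 0.15(1109) = -50, so a = 50
C = 50 + 0.85(1653) = 50 + 1405.05 = 1455.05

C = 1455.05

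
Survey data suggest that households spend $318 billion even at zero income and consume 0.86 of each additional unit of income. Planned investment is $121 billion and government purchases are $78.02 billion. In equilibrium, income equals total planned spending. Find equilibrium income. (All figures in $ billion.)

Y = 3693

Y = C + I + G = 318 + 0.86Y + 121 + 78.02
Y − 0.86Y = 517.02
0.14Y = 517.02, so Y = 517.02/0.14 = 3693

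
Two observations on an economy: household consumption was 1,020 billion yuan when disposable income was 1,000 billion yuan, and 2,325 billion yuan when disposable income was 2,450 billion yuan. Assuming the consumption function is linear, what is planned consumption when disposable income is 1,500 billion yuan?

MPC = (2325 − 1020)/(2450 − 1000) = 1305/1450 = 0.9
a = 1020 − 0.9(1000) = 1020 − 900 = 120
C = 120 + 0.9(1500) = 120 + 1350 = 1470

C = 1470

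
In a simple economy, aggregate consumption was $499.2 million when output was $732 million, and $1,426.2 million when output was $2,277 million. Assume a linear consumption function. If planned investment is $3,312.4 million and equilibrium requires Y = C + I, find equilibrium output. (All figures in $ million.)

MPC = (1426.2 − 499.2)/(2277 − 732) = 927/1545 = 0.6
a = 499.2 − 0.6(732) = 60
Equilibrium: Y = 60 + 0.6Y + 3312.4
0.4Y = 3372.4, so Y = 3372.4/0.4 = 8431

Y = 8431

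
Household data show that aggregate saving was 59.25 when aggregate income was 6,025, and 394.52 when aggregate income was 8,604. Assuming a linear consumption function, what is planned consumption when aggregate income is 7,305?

MPS = ΔS/ΔY = (394.52 − 59.25)/(8604 − 6025) = 335.27/2579 = 0.13
MPC = 1 − MPS = 0.87
Autonomous saving = 59.25 − 0.13(6025) = -724, so a = 724
C = 724 + 0.87(7305) = 724 + 6355.35 = 7079.35

C = 7079.35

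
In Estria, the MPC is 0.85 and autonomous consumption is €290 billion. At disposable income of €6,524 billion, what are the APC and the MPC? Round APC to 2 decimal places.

MPC = 0.85 (the slope of the consumption function)
C = 290 + 0.85(6524) = 5835.4, so APC = 5835.4/6524 = 0.89

APC = 0.89; MPC = 0.85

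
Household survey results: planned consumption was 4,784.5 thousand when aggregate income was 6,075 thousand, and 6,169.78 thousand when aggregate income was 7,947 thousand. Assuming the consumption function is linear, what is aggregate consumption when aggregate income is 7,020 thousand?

C = 5483.8

MPC = (6169.78 − 4784.5)/(7947 − 6075) = 1385.28/1872 = 0.74
a = 4784.5 − 0.74(6075) = 4784.5 − 4495.5 = 289
C = 289 + 0.74(7020) = 289 + 5194.8 = 5483.8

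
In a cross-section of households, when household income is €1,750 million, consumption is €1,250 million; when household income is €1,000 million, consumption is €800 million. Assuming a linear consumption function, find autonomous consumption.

a = 200

MPC = ΔC/ΔY = (1250 − 800)/(1750 − 1000) = 450/750 = 0.6
a = C − MPC·Y = 800 − 0.6(1000) = 800 − 600 = 200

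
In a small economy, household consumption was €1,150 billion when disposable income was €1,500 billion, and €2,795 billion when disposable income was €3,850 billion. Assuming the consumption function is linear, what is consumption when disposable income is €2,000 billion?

C = 1500

MPC = (2795 − 1150)/(3850 − 1500) = 1645/2350 = 0.7
a = 1150 − 0.7(1500) = 1150 − 1050 = 100
C = 100 + 0.7(2000) = 100 + 1400 = 1500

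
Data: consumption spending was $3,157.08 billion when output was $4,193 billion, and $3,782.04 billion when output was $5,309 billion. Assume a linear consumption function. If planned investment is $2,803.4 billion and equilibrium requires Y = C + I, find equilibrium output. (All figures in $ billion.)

Y = 8210

MPC = (3782.04 − 3157.08)/(5309 − 4193) = 624.96/1116 = 0.56
a = 3157.08 − 0.56(4193) = 809
Equilibrium: Y = 809 + 0.56Y + 2803.4
0.44Y = 3612.4, so Y = 3612.4/0.44 = 8210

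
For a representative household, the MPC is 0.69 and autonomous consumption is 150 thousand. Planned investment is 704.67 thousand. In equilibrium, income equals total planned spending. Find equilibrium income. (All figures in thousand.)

Y = 2757

Y = C + I = 150 + 0.69Y + 704.67
Y − 0.69Y = 854.67
0.31Y = 854.67, so Y = 854.67/0.31 = 2757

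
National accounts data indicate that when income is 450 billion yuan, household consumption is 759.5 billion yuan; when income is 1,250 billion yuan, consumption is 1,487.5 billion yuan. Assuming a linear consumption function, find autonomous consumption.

MPC = ΔC/ΔY = (1487.5 − 759.5)/(1250 − 450) = 728/800 = 0.91
a = C − MPC·Y = 759.5 − 0.91(450) = 759.5 − 409.5 = 350

a = 350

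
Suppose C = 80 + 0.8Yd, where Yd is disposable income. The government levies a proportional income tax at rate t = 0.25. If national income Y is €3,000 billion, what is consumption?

Yd = (1 − 0.25)(3000) = 0.75(3000) = 2250
C = 80 + 0.8(2250) = 80 + 1800 = 1880

C = 1880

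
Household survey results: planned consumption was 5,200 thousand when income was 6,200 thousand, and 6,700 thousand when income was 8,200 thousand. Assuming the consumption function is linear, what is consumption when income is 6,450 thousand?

C = 5387.5

MPC = (6700 − 5200)/(8200 − 6200) = 1500/2000 = 0.75
a = 5200 − 0.75(6200) = 5200 − 4650 = 550
C = 550 + 0.75(6450) = 550 + 4837.5 = 5387.5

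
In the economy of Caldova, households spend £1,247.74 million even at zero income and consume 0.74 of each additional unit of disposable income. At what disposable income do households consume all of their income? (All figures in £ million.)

Y = 4799

At break-even, C = Y: 1247.74 + 0.74Y = Y
0.26Y = 1247.74, so Y = 1247.74/0.26 = 4799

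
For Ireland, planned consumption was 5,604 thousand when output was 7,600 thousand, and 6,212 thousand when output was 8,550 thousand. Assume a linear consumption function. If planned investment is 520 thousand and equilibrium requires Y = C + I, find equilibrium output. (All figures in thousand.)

MPC = (6212 − 5604)/(8550 − 7600) = 608/950 = 0.64
a = 5604 − 0.64(7600) = 740
Equilibrium: Y = 740 + 0.64Y + 520
0.36Y = 1260, so Y = 1260/0.36 = 3500

Y = 3500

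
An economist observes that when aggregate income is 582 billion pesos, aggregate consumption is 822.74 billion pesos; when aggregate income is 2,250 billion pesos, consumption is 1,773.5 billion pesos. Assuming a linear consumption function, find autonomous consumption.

a = 491

MPC = ΔC/ΔY = (1773.5 − 822.74)/(2250 − 582) = 950.76/1668 = 0.57
a = C − MPC·Y = 822.74 − 0.57(582) = 822.74 − 331.74 = 491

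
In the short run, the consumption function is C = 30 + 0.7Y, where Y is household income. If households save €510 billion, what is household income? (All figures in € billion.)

Y = 1800

S = Y − C = -30 + 0.3Y
-30 + 0.3Y = 510, so 0.3Y = 540 and Y = 1800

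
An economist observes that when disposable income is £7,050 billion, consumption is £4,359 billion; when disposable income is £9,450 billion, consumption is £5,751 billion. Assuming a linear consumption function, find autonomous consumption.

a = 270

MPC = ΔC/ΔY = (5751 − 4359)/(9450 − 7050) = 1392/2400 = 0.58
a = C − MPC·Y = 4359 − 0.58(7050) = 4359 − 4089 = 270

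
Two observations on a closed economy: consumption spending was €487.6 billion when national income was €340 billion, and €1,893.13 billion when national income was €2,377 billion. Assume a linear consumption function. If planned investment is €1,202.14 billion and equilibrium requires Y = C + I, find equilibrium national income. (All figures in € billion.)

Y = 4694

MPC = (1893.13 − 487.6)/(2377 − 340) = 1405.53/2037 = 0.69
a = 487.6 − 0.69(340) = 253
Equilibrium: Y = 253 + 0.69Y + 1202.14
0.31Y = 1455.14, so Y = 1455.14/0.31 = 4694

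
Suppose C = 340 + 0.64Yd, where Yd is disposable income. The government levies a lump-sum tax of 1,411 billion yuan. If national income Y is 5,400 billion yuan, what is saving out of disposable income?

Yd = Y − T = 5400 − 1411 = 3989
C = 340 + 0.64(3989) = 340 + 2552.96 = 2892.96
S = Yd − C = 3989 − 2892.96 = 1096.04

S = 1096.04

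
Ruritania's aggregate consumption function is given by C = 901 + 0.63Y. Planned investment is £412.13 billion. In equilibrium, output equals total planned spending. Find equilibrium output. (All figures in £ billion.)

Y = 3549

Y = C + I = 901 + 0.63Y + 412.13
Y − 0.63Y = 1313.13
0.37Y = 1313.13, so Y = 1313.13/0.37 = 3549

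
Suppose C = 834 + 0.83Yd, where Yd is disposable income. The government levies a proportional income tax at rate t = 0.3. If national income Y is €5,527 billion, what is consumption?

C = 4045.187

Yd = (1 − 0.3)(5527) = 0.7(5527) = 3868.9
C = 834 + 0.83(3868.9) = 834 + 3211.187 = 4045.187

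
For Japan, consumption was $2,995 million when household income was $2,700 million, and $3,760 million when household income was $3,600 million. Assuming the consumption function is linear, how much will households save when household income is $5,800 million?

S = 170

MPC = (3760 − 2995)/(3600 − 2700) = 765/900 = 0.85
a = 2995 − 0.85(2700) = 2995 − 2295 = 700
C = 700 + 0.85(5800) = 5630
S = 5800 − 5630 = 170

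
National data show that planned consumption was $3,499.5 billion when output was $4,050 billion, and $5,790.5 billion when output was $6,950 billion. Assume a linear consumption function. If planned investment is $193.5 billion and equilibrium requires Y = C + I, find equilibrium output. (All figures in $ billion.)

Y = 2350

MPC = (5790.5 − 3499.5)/(6950 − 4050) = 2291/2900 = 0.79
a = 3499.5 − 0.79(4050) = 300
Equilibrium: Y = 300 + 0.79Y + 193.5
0.21Y = 493.5, so Y = 493.5/0.21 = 2350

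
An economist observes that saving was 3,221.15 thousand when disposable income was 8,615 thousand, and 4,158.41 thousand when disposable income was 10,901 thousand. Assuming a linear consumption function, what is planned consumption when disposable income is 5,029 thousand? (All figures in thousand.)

MPS = ΔS/ΔY = (4158.41 − 3221.15)/(10901 − 8615) = 937.26/2286 = 0.41
MPC = 1 − MPS = 0.59
Autonomous saving = 3221.15 − 0.41(8615) = -311, so a = 311
C = 311 + 0.59(5029) = 311 + 2967.11 = 3278.11

C = 3278.11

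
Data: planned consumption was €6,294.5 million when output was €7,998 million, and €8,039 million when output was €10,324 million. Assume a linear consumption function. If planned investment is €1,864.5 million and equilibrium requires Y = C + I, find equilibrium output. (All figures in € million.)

Y = 8642

MPC = (8039 − 6294.5)/(10324 − 7998) = 1744.5/2326 = 0.75
a = 6294.5 − 0.75(7998) = 296
Equilibrium: Y = 296 + 0.75Y + 1864.5
0.25Y = 2160.5, so Y = 2160.5/0.25 = 8642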